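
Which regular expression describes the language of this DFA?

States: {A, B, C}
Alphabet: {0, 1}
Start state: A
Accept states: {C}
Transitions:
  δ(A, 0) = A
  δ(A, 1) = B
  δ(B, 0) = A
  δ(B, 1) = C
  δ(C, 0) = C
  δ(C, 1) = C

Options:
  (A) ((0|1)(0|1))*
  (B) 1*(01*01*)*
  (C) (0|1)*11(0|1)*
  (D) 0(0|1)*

Check each option against the DFA on short strings; one disagreement eliminates an option:
  (A) ((0|1)(0|1))*: on ε the DFA stays in A and rejects (A ∉ Accept), but the regex matches it → eliminate
  (B) 1*(01*01*)*: on ε the DFA stays in A and rejects (A ∉ Accept), but the regex matches it → eliminate
  (C) (0|1)*11(0|1)*: agrees with the DFA on every string of length ≤ 6
  (D) 0(0|1)*: on '0' the DFA goes A → A and rejects (A ∉ Accept), but the regex matches it → eliminate
Only (C) is consistent with the DFA.
(C) (0|1)*11(0|1)*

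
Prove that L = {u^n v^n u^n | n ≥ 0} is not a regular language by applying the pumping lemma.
Assume L is regular with pumping length p. Idea: pumping the first u-block unbalances it against the other two.
Choose s = u^p v^p u^p ∈ L (|s| = 3p ≥ p). By the pumping lemma, s = xyz with |xy| ≤ p, |y| > 0, so y = u^k with k ≥ 1, inside the first u-block. Then xy²z = u^(p+k) v^p u^p. The first block has length p+k ≠ p, so the three block lengths are no longer equal and xy²z ∉ L.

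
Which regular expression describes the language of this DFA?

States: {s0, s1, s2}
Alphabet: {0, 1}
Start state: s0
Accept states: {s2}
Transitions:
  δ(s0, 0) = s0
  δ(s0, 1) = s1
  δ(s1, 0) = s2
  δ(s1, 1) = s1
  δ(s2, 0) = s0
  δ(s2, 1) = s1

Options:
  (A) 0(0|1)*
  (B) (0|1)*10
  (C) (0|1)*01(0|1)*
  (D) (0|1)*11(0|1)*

Check each option against the DFA on short strings; one disagreement eliminates an option:
  (A) 0(0|1)*: on '0' the DFA goes s0 → s0 and rejects (s0 ∉ Accept), but the regex matches it → eliminate
  (B) (0|1)*10: agrees with the DFA on every string of length ≤ 6
  (C) (0|1)*01(0|1)*: on '01' the DFA goes s0 → s0 → s1 and rejects (s1 ∉ Accept), but the regex matches it → eliminate
  (D) (0|1)*11(0|1)*: on '10' the DFA goes s0 → s1 → s2 and accepts (s2 ∈ Accept), but the regex does not match it → eliminate
Only (B) is consistent with the DFA.
(B) (0|1)*10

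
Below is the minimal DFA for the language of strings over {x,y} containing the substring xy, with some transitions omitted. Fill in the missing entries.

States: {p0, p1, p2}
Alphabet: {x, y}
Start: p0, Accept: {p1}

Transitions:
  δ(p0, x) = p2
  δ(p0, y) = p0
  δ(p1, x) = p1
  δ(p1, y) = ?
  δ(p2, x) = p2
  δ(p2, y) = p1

From the language and accept set, identify what each state tracks — p0: no x seen yet; p1: substring xy seen; p2: seen a x, waiting for y.
Each missing δ(q, a) is the state matching the new tracked value after reading a.
δ(p1, y) = p1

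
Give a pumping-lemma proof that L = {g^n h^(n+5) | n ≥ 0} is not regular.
Assume L is regular with pumping length p. Idea: pumping the g-block breaks the fixed offset of 5.
Choose s = g^p h^(p+5) ∈ L. By the pumping lemma, s = xyz with |xy| ≤ p, |y| > 0, so y = g^k with k ≥ 1. Then xy²z = g^(p+k) h^(p+5). For this to be in L we would need p+5 = (p+k)+5, i.e. k = 0, contradicting k ≥ 1. So xy²z ∉ L.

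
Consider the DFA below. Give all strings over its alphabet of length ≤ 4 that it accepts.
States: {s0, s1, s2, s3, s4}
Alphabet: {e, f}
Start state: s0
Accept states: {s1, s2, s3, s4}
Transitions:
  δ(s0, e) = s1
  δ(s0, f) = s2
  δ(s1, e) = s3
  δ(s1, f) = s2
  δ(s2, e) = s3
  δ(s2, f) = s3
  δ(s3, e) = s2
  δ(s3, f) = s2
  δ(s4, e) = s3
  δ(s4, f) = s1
e, f, ee, ef, fe, ff, eee, eef, efe, eff, fee, fef, ffe, fff, eeee, eeef, eefe, eeff, efee, efef, effe, efff, feee, feef, fefe, feff, ffee, ffef, fffe, ffff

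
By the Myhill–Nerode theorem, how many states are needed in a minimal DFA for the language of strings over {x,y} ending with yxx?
By Myhill–Nerode, count the distinguishable equivalence classes: 4 classes — one per longest suffix of the input that is a prefix of 'yxx' (lengths 0 through 3); only the length-3 class is accepting.
4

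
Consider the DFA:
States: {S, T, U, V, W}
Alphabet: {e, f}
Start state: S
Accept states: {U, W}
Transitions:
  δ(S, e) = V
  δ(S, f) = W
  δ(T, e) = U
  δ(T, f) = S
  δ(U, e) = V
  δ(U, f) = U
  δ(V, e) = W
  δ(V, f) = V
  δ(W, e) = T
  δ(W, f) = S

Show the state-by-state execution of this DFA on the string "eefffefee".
read 'e': S → V
  read 'e': V → W
  read 'f': W → S
  read 'f': S → W
  read 'f': W → S
  read 'e': S → V
  read 'f': V → V
  read 'e': V → W
  read 'e': W → T
S -> V -> W -> S -> W -> S -> V -> V -> W -> T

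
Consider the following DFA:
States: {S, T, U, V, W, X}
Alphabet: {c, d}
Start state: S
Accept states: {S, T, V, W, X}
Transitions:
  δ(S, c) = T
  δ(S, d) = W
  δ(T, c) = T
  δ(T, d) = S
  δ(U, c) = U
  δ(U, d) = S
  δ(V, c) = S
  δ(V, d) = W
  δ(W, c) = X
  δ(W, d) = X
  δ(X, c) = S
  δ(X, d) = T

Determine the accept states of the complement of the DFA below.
Complement accept states = All states \ Original accept states
= {S, T, U, V, W, X} \ {S, T, V, W, X}
{U}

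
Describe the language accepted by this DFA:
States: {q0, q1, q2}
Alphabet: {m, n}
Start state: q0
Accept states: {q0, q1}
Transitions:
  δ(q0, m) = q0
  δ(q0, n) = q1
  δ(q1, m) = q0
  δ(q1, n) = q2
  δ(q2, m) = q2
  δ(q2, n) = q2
Testing a few strings:
  'n' → accept
  'nmnm' → accept
  'nnm' → reject
  'nm' → accept
State roles: q0=last symbol not n (ok); q1=last symbol n (ok); q2=saw nn (dead)
All strings over {m,n} with no two consecutive n's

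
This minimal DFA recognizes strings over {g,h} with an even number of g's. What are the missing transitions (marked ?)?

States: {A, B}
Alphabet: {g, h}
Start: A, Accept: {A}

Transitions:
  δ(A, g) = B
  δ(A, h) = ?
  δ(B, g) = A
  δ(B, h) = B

From the language and accept set, identify what each state tracks — A: even number of g's so far; B: odd number of g's so far.
Each missing δ(q, a) is the state matching the new tracked value after reading a.
δ(A, h) = A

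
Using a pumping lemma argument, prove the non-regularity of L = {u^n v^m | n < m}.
Assume L is regular with pumping length p. Idea: pumping up the u-block makes the u-count reach the v-count.
Choose s = u^p v^(p+1) ∈ L. By the pumping lemma, s = xyz with |xy| ≤ p, |y| > 0, so y = u^k with k ≥ 1. Then xy²z = u^(p+k) v^(p+1). Since p+k ≥ p+1, the number of u's is no longer strictly less than the number of v's, so xy²z ∉ L.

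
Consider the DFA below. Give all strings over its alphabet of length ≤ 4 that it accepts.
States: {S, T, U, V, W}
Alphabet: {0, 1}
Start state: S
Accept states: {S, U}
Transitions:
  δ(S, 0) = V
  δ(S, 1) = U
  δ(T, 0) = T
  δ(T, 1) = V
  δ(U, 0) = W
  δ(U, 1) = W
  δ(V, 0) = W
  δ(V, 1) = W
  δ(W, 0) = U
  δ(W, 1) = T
ε, 1, 000, 010, 100, 110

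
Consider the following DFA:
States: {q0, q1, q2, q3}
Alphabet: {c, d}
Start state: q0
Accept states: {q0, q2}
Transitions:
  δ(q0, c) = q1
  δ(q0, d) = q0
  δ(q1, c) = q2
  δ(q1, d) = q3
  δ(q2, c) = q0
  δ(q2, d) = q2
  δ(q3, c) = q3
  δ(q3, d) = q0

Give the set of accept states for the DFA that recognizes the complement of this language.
Complement accept states = All states \ Original accept states
= {q0, q1, q2, q3} \ {q0, q2}
{q1, q3}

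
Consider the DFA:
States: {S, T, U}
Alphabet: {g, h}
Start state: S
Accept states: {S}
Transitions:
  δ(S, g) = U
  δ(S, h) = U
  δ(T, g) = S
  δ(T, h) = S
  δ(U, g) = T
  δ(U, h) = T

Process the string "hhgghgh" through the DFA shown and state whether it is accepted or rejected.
Processing string "hhgghgh":
  S --h--> U
  U --h--> T
  T --g--> S
  S --g--> U
  U --h--> T
  T --g--> S
  S --h--> U
Final state: U
Accept states: {S}
No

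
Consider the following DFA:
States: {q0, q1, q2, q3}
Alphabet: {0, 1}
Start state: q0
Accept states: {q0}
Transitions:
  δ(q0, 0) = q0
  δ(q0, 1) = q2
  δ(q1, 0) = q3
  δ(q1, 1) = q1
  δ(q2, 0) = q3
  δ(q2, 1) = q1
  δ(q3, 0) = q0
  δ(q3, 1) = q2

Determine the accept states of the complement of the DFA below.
Complement accept states = All states \ Original accept states
= {q0, q1, q2, q3} \ {q0}
{q1, q2, q3}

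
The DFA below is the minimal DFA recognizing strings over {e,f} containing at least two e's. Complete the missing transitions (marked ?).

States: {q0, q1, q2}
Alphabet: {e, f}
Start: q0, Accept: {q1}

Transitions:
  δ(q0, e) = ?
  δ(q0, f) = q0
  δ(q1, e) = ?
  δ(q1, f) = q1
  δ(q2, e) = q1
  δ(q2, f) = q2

From the language and accept set, identify what each state tracks — q0: zero e's seen; q1: ≥ two e's seen; q2: one e seen.
Each missing δ(q, a) is the state matching the new tracked value after reading a.
δ(q0, e) = q2; δ(q1, e) = q1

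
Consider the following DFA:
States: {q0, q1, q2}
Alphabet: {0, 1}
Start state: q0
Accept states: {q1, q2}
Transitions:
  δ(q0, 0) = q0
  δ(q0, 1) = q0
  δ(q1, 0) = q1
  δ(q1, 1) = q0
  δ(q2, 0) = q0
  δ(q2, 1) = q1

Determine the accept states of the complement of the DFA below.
Complement accept states = All states \ Original accept states
= {q0, q1, q2} \ {q1, q2}
{q0}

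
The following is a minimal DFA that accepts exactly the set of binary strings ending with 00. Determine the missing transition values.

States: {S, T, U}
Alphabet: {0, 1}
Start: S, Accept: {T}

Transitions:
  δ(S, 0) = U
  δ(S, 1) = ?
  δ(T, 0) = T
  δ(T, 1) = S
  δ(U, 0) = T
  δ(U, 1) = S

From the language and accept set, identify what each state tracks — S: last symbol not 0; T: two trailing 0's; U: one trailing 0.
Each missing δ(q, a) is the state matching the new tracked value after reading a.
δ(S, 1) = S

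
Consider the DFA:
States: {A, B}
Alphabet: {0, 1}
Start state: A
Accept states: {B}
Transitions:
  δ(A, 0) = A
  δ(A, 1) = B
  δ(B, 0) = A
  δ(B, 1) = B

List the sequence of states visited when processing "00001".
read '0': A → A
  read '0': A → A
  read '0': A → A
  read '0': A → A
  read '1': A → B
A -> A -> A -> A -> A -> B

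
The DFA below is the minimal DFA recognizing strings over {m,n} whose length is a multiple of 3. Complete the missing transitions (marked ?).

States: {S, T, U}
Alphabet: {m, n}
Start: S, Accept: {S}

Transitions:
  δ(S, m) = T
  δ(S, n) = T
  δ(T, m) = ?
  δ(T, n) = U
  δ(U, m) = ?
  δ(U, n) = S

From the language and accept set, identify what each state tracks — S: length ≡ 0 (mod 3); T: length ≡ 1 (mod 3); U: length ≡ 2 (mod 3).
Each missing δ(q, a) is the state matching the new tracked value after reading a.
δ(T, m) = U; δ(U, m) = S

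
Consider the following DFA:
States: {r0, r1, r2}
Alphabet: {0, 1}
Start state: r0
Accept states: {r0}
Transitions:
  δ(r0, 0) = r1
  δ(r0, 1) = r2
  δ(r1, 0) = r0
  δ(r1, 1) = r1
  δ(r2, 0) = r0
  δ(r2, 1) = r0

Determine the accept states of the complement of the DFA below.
Complement accept states = All states \ Original accept states
= {r0, r1, r2} \ {r0}
{r1, r2}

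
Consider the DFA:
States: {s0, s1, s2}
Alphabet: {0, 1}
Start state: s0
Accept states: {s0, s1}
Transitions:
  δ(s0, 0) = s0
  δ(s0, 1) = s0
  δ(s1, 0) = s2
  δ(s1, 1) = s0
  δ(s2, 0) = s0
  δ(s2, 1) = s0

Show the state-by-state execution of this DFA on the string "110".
read '1': s0 → s0
  read '1': s0 → s0
  read '0': s0 → s0
s0 -> s0 -> s0 -> s0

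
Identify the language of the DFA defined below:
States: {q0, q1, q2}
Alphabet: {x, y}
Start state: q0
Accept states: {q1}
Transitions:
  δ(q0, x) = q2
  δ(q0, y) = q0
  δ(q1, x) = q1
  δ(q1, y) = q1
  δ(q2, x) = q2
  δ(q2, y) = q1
Testing a few strings:
  'xxyy' → accept
  'yyx' → reject
  'xyyy' → accept
  'yyy' → reject
State roles: q0=no x seen yet; q1=substring xy seen; q2=seen a x, waiting for y
All strings over {x,y} containing the substring xy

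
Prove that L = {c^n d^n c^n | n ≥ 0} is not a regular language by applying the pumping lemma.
Assume L is regular with pumping length p. Idea: pumping the first c-block unbalances it against the other two.
Choose s = c^p d^p c^p ∈ L (|s| = 3p ≥ p). By the pumping lemma, s = xyz with |xy| ≤ p, |y| > 0, so y = c^k with k ≥ 1, inside the first c-block. Then xy²z = c^(p+k) d^p c^p. The first block has length p+k ≠ p, so the three block lengths are no longer equal and xy²z ∉ L.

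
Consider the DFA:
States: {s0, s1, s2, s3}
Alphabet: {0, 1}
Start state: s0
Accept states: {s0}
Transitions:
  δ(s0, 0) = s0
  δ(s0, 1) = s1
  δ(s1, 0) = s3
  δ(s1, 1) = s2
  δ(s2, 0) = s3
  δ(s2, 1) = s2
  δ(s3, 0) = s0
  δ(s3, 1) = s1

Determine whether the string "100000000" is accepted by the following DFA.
Processing string "100000000":
  s0 --1--> s1
  s1 --0--> s3
  s3 --0--> s0
  s0 --0--> s0
  s0 --0--> s0
  s0 --0--> s0
  s0 --0--> s0
  s0 --0--> s0
  s0 --0--> s0
Final state: s0
Accept states: {s0}
Yes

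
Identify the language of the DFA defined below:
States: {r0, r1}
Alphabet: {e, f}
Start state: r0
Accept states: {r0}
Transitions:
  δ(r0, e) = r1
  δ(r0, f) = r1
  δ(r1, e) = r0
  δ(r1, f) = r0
Testing a few strings:
  'fe' → accept
  'e' → reject
  'fff' → reject
  'ffe' → reject
State roles: r0=even length so far; r1=odd length so far
All strings over {e,f} of even length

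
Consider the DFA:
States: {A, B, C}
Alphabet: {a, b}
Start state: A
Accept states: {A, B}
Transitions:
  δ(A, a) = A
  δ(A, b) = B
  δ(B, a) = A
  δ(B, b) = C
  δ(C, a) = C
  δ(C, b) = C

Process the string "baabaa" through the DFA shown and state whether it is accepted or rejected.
Processing string "baabaa":
  A --b--> B
  B --a--> A
  A --a--> A
  A --b--> B
  B --a--> A
  A --a--> A
Final state: A
Accept states: {A, B}
Yes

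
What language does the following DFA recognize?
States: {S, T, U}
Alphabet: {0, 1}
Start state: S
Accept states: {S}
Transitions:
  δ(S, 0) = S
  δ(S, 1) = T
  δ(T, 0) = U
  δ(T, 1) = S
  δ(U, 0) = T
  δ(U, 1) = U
Testing a few strings:
  '0' → accept
  '0101' → reject
  '10' → reject
  '110' → accept
State roles: S=value ≡ 0 (mod 3); T=value ≡ 1 (mod 3); U=value ≡ 2 (mod 3)
All binary strings representing a multiple of 3 (read in base 2; leading zeros allowed and ε counts as 0)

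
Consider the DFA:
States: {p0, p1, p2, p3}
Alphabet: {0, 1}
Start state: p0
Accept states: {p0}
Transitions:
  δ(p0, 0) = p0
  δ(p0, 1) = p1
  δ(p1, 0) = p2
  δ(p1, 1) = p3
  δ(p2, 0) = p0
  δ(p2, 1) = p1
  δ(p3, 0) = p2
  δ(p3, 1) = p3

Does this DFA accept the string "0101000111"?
Processing string "0101000111":
  p0 --0--> p0
  p0 --1--> p1
  p1 --0--> p2
  p2 --1--> p1
  p1 --0--> p2
  p2 --0--> p0
  p0 --0--> p0
  p0 --1--> p1
  p1 --1--> p3
  p3 --1--> p3
Final state: p3
Accept states: {p0}
No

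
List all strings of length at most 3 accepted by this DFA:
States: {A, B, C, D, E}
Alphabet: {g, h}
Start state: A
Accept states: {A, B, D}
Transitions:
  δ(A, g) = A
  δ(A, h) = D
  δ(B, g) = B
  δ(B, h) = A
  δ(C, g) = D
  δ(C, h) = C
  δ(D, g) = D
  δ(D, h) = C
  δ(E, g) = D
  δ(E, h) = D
ε, g, h, gg, gh, hg, ggg, ggh, ghg, hgg, hhg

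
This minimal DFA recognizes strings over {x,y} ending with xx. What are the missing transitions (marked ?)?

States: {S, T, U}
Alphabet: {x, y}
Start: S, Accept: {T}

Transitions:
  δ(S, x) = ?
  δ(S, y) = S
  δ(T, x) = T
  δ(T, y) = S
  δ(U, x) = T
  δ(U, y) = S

From the language and accept set, identify what each state tracks — S: last symbol not x; T: two trailing x's; U: one trailing x.
Each missing δ(q, a) is the state matching the new tracked value after reading a.
δ(S, x) = U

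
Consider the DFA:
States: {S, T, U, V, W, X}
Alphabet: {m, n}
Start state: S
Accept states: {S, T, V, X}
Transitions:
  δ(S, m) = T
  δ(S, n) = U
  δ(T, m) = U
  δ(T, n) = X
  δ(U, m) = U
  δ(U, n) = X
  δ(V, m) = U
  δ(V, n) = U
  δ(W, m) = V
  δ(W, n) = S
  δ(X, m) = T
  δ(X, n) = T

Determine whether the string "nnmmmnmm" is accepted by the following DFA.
Processing string "nnmmmnmm":
  S --n--> U
  U --n--> X
  X --m--> T
  T --m--> U
  U --m--> U
  U --n--> X
  X --m--> T
  T --m--> U
Final state: U
Accept states: {S, T, V, X}
No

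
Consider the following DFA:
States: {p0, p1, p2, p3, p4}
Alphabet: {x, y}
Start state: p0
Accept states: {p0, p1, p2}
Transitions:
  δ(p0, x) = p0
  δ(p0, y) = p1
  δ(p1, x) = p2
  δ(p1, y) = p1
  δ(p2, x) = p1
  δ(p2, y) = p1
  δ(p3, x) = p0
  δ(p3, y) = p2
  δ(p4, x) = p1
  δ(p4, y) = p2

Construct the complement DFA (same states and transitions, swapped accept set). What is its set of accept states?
Complement accept states = All states \ Original accept states
= {p0, p1, p2, p3, p4} \ {p0, p1, p2}
{p3, p4}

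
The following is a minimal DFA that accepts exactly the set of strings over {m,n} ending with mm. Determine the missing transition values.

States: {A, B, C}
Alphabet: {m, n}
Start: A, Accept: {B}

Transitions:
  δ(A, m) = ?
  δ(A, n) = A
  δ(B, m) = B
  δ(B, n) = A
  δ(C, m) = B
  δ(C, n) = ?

From the language and accept set, identify what each state tracks — A: last symbol not m; B: two trailing m's; C: one trailing m.
Each missing δ(q, a) is the state matching the new tracked value after reading a.
δ(A, m) = C; δ(C, n) = A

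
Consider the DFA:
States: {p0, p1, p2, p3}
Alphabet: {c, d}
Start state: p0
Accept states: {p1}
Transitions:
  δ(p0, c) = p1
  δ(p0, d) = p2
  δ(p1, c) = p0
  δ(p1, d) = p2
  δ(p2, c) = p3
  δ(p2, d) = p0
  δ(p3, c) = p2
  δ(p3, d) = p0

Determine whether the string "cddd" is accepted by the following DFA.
Processing string "cddd":
  p0 --c--> p1
  p1 --d--> p2
  p2 --d--> p0
  p0 --d--> p2
Final state: p2
Accept states: {p1}
No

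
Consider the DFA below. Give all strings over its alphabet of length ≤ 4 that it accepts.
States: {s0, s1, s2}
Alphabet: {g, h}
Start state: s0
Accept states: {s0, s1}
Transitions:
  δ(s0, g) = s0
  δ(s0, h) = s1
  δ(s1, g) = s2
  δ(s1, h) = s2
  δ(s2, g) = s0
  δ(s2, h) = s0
ε, g, h, gg, gh, ggg, ggh, hgg, hgh, hhg, hhh, gggg, gggh, ghgg, ghgh, ghhg, ghhh, hggg, hggh, hghg, hghh, hhgg, hhgh, hhhg, hhhh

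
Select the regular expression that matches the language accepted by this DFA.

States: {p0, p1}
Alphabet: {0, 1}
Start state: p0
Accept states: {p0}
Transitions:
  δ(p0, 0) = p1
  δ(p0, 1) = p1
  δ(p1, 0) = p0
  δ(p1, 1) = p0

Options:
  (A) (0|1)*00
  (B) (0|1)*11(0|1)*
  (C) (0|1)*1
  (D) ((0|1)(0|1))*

Check each option against the DFA on short strings; one disagreement eliminates an option:
  (A) (0|1)*00: on ε the DFA stays in p0 and accepts (p0 ∈ Accept), but the regex does not match it → eliminate
  (B) (0|1)*11(0|1)*: on ε the DFA stays in p0 and accepts (p0 ∈ Accept), but the regex does not match it → eliminate
  (C) (0|1)*1: on ε the DFA stays in p0 and accepts (p0 ∈ Accept), but the regex does not match it → eliminate
  (D) ((0|1)(0|1))*: agrees with the DFA on every string of length ≤ 6
Only (D) is consistent with the DFA.
(D) ((0|1)(0|1))*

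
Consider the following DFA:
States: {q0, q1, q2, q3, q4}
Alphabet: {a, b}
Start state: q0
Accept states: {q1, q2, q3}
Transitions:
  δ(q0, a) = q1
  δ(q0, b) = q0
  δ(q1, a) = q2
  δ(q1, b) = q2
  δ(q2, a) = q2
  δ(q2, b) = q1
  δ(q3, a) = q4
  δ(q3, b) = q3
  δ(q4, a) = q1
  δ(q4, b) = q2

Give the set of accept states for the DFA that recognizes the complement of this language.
Complement accept states = All states \ Original accept states
= {q0, q1, q2, q3, q4} \ {q1, q2, q3}
{q0, q4}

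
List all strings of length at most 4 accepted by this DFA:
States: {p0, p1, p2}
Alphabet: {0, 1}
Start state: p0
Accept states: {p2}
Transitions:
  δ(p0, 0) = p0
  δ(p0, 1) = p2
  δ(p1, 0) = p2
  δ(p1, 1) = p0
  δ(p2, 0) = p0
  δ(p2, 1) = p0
1, 01, 001, 101, 111, 0001, 0101, 0111, 1001, 1101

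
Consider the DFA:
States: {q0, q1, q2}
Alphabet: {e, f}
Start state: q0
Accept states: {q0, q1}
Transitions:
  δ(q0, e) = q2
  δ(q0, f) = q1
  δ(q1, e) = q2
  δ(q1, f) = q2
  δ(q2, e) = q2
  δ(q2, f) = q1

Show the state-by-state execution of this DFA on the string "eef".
read 'e': q0 → q2
  read 'e': q2 → q2
  read 'f': q2 → q1
q0 -> q2 -> q2 -> q1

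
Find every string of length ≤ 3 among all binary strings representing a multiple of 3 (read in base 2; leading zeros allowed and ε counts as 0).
ε, 0, 00, 11, 000, 011, 110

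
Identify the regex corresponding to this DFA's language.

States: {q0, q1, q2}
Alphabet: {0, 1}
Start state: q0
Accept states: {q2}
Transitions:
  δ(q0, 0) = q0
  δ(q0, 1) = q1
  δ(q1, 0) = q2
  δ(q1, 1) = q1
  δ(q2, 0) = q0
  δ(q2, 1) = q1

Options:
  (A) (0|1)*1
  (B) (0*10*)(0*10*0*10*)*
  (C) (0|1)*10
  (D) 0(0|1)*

Check each option against the DFA on short strings; one disagreement eliminates an option:
  (A) (0|1)*1: on '1' the DFA goes q0 → q1 and rejects (q1 ∉ Accept), but the regex matches it → eliminate
  (B) (0*10*)(0*10*0*10*)*: on '1' the DFA goes q0 → q1 and rejects (q1 ∉ Accept), but the regex matches it → eliminate
  (C) (0|1)*10: agrees with the DFA on every string of length ≤ 6
  (D) 0(0|1)*: on '0' the DFA goes q0 → q0 and rejects (q0 ∉ Accept), but the regex matches it → eliminate
Only (C) is consistent with the DFA.
(C) (0|1)*10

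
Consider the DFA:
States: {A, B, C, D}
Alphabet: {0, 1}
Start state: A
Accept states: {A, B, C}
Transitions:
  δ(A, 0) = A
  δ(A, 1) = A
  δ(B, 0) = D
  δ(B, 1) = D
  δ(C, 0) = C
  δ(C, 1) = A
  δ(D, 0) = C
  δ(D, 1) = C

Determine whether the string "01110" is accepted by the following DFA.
Processing string "01110":
  A --0--> A
  A --1--> A
  A --1--> A
  A --1--> A
  A --0--> A
Final state: A
Accept states: {A, B, C}
Yes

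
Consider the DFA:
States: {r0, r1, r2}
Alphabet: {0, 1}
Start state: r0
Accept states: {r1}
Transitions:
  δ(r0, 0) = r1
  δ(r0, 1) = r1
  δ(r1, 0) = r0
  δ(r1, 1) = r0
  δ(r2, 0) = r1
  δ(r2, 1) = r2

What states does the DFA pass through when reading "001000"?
read '0': r0 → r1
  read '0': r1 → r0
  read '1': r0 → r1
  read '0': r1 → r0
  read '0': r0 → r1
  read '0': r1 → r0
r0 -> r1 -> r0 -> r1 -> r0 -> r1 -> r0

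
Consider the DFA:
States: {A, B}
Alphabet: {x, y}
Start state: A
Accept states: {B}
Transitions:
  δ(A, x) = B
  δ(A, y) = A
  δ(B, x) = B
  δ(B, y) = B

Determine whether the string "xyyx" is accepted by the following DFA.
Processing string "xyyx":
  A --x--> B
  B --y--> B
  B --y--> B
  B --x--> B
Final state: B
Accept states: {B}
Yes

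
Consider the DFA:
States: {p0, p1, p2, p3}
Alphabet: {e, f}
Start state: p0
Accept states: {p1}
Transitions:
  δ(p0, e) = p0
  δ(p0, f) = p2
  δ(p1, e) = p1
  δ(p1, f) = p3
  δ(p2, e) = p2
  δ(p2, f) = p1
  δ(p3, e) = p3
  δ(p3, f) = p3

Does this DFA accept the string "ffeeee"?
Processing string "ffeeee":
  p0 --f--> p2
  p2 --f--> p1
  p1 --e--> p1
  p1 --e--> p1
  p1 --e--> p1
  p1 --e--> p1
Final state: p1
Accept states: {p1}
Yes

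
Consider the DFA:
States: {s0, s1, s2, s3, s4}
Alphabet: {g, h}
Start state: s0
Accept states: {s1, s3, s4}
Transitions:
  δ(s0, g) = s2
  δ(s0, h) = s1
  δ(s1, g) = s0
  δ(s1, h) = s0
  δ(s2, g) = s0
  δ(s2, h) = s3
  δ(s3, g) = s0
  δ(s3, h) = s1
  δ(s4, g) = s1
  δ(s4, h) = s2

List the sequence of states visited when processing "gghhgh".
read 'g': s0 → s2
  read 'g': s2 → s0
  read 'h': s0 → s1
  read 'h': s1 → s0
  read 'g': s0 → s2
  read 'h': s2 → s3
s0 -> s2 -> s0 -> s1 -> s0 -> s2 -> s3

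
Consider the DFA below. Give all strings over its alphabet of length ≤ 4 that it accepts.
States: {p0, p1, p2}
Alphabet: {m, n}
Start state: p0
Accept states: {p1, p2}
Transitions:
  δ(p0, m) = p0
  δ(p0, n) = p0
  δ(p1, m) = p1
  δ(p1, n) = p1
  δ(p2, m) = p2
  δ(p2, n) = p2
None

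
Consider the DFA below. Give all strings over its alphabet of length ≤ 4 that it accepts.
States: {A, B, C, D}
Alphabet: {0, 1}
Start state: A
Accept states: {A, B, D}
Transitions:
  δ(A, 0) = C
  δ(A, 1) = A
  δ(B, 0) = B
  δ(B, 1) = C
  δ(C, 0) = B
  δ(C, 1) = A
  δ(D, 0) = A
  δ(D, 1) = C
ε, 1, 00, 01, 11, 000, 011, 100, 101, 111, 0000, 0010, 0011, 0100, 0101, 0111, 1000, 1011, 1100, 1101, 1111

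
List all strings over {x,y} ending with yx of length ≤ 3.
yx, xyx, yyx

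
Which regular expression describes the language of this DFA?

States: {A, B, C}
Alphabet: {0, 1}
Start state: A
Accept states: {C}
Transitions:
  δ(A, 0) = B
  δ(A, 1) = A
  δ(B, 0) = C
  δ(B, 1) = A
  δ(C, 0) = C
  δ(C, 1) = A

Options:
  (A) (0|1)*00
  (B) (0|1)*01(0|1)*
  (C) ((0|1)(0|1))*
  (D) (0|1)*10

Check each option against the DFA on short strings; one disagreement eliminates an option:
  (A) (0|1)*00: agrees with the DFA on every string of length ≤ 6
  (B) (0|1)*01(0|1)*: on '00' the DFA goes A → B → C and accepts (C ∈ Accept), but the regex does not match it → eliminate
  (C) ((0|1)(0|1))*: on ε the DFA stays in A and rejects (A ∉ Accept), but the regex matches it → eliminate
  (D) (0|1)*10: on '00' the DFA goes A → B → C and accepts (C ∈ Accept), but the regex does not match it → eliminate
Only (A) is consistent with the DFA.
(A) (0|1)*00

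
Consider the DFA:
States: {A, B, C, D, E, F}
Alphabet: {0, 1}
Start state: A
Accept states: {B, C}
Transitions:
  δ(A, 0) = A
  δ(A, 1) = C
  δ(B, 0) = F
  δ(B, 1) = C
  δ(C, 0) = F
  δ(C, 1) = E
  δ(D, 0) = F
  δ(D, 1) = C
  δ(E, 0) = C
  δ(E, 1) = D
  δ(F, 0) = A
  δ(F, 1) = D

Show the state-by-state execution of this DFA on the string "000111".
read '0': A → A
  read '0': A → A
  read '0': A → A
  read '1': A → C
  read '1': C → E
  read '1': E → D
A -> A -> A -> A -> C -> E -> D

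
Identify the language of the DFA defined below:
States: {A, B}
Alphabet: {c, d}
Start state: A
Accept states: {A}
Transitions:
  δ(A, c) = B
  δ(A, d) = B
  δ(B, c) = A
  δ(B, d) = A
Testing a few strings:
  'dcd' → reject
  'c' → reject
  'ccc' → reject
  'd' → reject
State roles: A=even length so far; B=odd length so far
All strings over {c,d} of even length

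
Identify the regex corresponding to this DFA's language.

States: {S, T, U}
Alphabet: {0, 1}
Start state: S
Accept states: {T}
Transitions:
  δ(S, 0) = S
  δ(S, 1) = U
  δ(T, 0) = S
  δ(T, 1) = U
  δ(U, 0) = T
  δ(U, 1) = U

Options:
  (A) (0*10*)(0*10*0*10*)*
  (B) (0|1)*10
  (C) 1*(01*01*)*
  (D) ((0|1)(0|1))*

Check each option against the DFA on short strings; one disagreement eliminates an option:
  (A) (0*10*)(0*10*0*10*)*: on '1' the DFA goes S → U and rejects (U ∉ Accept), but the regex matches it → eliminate
  (B) (0|1)*10: agrees with the DFA on every string of length ≤ 6
  (C) 1*(01*01*)*: on ε the DFA stays in S and rejects (S ∉ Accept), but the regex matches it → eliminate
  (D) ((0|1)(0|1))*: on ε the DFA stays in S and rejects (S ∉ Accept), but the regex matches it → eliminate
Only (B) is consistent with the DFA.
(B) (0|1)*10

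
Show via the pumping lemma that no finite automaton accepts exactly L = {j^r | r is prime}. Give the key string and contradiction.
Assume L is regular with pumping length p. Idea: pumping by a suitable count produces a composite length.
Let q be a prime with q ≥ p and choose s = j^q ∈ L. By the pumping lemma, s = xyz with |xy| ≤ p, |y| = k ≥ 1. Take i = q+1: |xy^(q+1)z| = q + q·k = q(1+k). Since q ≥ 2 and 1+k ≥ 2, q(1+k) is composite, so xy^(q+1)z ∉ L.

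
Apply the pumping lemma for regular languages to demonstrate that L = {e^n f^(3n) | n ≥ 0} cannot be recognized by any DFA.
Assume L is regular with pumping length p. Idea: pumping the e-block breaks the 1:3 ratio.
Choose s = e^p f^(3p) (length 4p ≥ p). By the pumping lemma, s = xyz with |xy| ≤ p, |y| > 0, so y = e^k with k ≥ 1. Then xy²z = e^(p+k) f^(3p). For this to be in L we would need 3p = 3(p+k), i.e. 3k = 0, contradicting k ≥ 1. So xy²z ∉ L.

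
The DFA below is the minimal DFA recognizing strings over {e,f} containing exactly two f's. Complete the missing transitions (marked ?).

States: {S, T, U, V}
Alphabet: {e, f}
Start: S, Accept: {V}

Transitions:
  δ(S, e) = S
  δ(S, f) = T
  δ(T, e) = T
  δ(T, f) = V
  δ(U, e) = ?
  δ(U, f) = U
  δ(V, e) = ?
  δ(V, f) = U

From the language and accept set, identify what each state tracks — S: zero f's; T: one f; U: ≥ three f's (dead); V: two f's.
Each missing δ(q, a) is the state matching the new tracked value after reading a.
δ(U, e) = U; δ(V, e) = V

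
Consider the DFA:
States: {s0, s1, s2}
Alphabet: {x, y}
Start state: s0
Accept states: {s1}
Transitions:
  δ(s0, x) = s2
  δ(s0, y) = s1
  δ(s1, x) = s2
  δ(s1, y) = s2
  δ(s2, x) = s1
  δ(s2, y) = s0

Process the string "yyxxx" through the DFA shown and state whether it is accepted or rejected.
Processing string "yyxxx":
  s0 --y--> s1
  s1 --y--> s2
  s2 --x--> s1
  s1 --x--> s2
  s2 --x--> s1
Final state: s1
Accept states: {s1}
Yes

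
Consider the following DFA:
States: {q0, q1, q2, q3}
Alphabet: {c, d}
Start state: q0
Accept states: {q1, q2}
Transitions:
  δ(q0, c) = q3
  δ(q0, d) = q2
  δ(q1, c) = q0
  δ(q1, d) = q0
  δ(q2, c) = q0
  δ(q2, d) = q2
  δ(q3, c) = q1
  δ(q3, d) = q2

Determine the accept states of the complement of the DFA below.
Complement accept states = All states \ Original accept states
= {q0, q1, q2, q3} \ {q1, q2}
{q0, q3}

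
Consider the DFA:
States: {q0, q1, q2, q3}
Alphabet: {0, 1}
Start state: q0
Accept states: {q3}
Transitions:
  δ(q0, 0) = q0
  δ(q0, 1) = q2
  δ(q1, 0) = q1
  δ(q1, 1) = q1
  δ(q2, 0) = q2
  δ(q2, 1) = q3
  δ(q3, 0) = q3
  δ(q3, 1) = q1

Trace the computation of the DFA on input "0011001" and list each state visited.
read '0': q0 → q0
  read '0': q0 → q0
  read '1': q0 → q2
  read '1': q2 → q3
  read '0': q3 → q3
  read '0': q3 → q3
  read '1': q3 → q1
q0 -> q0 -> q0 -> q2 -> q3 -> q3 -> q3 -> q1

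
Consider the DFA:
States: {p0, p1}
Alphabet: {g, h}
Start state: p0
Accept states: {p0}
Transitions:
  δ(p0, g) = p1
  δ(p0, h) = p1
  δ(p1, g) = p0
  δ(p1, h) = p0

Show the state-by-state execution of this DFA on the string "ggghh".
read 'g': p0 → p1
  read 'g': p1 → p0
  read 'g': p0 → p1
  read 'h': p1 → p0
  read 'h': p0 → p1
p0 -> p1 -> p0 -> p1 -> p0 -> p1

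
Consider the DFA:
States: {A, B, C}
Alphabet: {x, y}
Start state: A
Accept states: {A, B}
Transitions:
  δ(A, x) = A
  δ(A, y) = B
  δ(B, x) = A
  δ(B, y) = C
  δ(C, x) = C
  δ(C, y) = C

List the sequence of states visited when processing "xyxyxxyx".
read 'x': A → A
  read 'y': A → B
  read 'x': B → A
  read 'y': A → B
  read 'x': B → A
  read 'x': A → A
  read 'y': A → B
  read 'x': B → A
A -> A -> B -> A -> B -> A -> A -> B -> A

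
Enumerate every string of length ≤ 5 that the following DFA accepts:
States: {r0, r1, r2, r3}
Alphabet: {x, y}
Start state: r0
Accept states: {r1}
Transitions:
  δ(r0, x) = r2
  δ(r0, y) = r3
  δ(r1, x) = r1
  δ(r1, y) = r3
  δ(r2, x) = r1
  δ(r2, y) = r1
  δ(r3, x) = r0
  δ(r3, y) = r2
xx, xy, xxx, xyx, yyx, yyy, xxxx, xyxx, yxxx, yxxy, yyxx, yyyx, xxxxx, xxyyx, xxyyy, xyxxx, xyyyx, xyyyy, yxxxx, yxxyx, yxyyx, yxyyy, yyxxx, yyyxx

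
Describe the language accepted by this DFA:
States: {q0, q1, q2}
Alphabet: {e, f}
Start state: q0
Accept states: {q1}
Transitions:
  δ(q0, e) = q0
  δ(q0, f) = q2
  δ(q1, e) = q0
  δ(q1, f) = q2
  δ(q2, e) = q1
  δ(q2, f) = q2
Testing a few strings:
  'eef' → reject
  'eeee' → reject
  'fff' → reject
  'e' → reject
State roles: q0=no suffix match; q1=suffix is fe; q2=one trailing f
All strings over {e,f} ending with fe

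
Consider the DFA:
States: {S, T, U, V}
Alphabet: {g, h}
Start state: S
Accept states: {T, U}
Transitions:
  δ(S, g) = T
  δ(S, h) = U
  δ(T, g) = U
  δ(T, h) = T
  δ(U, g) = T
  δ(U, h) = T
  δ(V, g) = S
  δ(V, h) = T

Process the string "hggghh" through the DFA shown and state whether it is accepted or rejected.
Processing string "hggghh":
  S --h--> U
  U --g--> T
  T --g--> U
  U --g--> T
  T --h--> T
  T --h--> T
Final state: T
Accept states: {T, U}
Yes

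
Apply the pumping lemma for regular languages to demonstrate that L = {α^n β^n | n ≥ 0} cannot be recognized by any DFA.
Assume L is regular with pumping length p. Idea: pumping the α-block changes the count balance.
Choose s = α^p β^p (length 2p ≥ p). By the pumping lemma, s = xyz with |xy| ≤ p, |y| > 0. So y = α^k for some k > 0 (since xy is entirely within the α's). Pumping gives xy²z = α^(p+k) β^p, which is not in L since p+k ≠ p.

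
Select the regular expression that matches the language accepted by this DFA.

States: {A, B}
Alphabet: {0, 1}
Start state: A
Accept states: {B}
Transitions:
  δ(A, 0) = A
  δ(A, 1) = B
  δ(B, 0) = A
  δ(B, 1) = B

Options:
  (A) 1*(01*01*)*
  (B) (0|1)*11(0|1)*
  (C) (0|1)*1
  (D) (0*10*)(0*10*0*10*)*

Check each option against the DFA on short strings; one disagreement eliminates an option:
  (A) 1*(01*01*)*: on ε the DFA stays in A and rejects (A ∉ Accept), but the regex matches it → eliminate
  (B) (0|1)*11(0|1)*: on '1' the DFA goes A → B and accepts (B ∈ Accept), but the regex does not match it → eliminate
  (C) (0|1)*1: agrees with the DFA on every string of length ≤ 6
  (D) (0*10*)(0*10*0*10*)*: on '10' the DFA goes A → B → A and rejects (A ∉ Accept), but the regex matches it → eliminate
Only (C) is consistent with the DFA.
(C) (0|1)*1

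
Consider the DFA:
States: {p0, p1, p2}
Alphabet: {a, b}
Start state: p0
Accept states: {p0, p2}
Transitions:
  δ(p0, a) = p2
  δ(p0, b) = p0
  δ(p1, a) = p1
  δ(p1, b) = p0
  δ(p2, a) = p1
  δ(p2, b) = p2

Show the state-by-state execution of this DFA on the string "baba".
read 'b': p0 → p0
  read 'a': p0 → p2
  read 'b': p2 → p2
  read 'a': p2 → p1
p0 -> p0 -> p2 -> p2 -> p1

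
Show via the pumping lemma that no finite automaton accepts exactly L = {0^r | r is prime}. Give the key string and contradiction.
Assume L is regular with pumping length p. Idea: pumping by a suitable count produces a composite length.
Let q be a prime with q ≥ p and choose s = 0^q ∈ L. By the pumping lemma, s = xyz with |xy| ≤ p, |y| = k ≥ 1. Take i = q+1: |xy^(q+1)z| = q + q·k = q(1+k). Since q ≥ 2 and 1+k ≥ 2, q(1+k) is composite, so xy^(q+1)z ∉ L.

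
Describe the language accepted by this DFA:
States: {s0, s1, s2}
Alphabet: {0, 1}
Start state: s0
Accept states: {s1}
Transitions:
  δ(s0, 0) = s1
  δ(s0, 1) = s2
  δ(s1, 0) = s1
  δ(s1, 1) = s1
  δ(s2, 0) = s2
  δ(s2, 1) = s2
Testing a few strings:
  '010' → accept
  '10' → reject
  '0' → accept
  '11' → reject
State roles: s0=no input read; s1=started with 0; s2=started with 1 (dead)
All binary strings starting with 0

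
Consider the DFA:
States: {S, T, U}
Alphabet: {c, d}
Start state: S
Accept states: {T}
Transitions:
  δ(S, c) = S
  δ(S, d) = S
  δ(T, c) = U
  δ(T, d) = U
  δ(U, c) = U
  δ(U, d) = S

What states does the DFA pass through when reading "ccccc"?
read 'c': S → S
  read 'c': S → S
  read 'c': S → S
  read 'c': S → S
  read 'c': S → S
S -> S -> S -> S -> S -> S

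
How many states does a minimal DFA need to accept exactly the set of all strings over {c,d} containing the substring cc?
By Myhill–Nerode, count the distinguishable equivalence classes: 3 classes — one per longest suffix of the input that is a prefix of 'cc' (lengths 0 through 1), plus an absorbing 'already seen cc' class.
3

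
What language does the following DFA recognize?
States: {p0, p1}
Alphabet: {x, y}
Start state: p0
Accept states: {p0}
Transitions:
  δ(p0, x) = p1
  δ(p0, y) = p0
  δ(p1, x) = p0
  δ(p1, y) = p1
Testing a few strings:
  'xy' → reject
  'yy' → accept
  'yxx' → accept
  'yyx' → reject
State roles: p0=even number of x's so far; p1=odd number of x's so far
All strings over {x,y} with an even number of x's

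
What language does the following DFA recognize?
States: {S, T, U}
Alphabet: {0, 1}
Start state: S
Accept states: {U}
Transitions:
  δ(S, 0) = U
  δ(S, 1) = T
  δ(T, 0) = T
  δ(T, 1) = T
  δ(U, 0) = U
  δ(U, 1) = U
Testing a few strings:
  '0' → accept
  '011' → accept
  '1' → reject
  '100' → reject
State roles: S=no input read; T=started with 1 (dead); U=started with 0
All binary strings starting with 0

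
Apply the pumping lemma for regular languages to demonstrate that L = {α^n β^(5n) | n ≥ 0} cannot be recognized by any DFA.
Assume L is regular with pumping length p. Idea: pumping the α-block breaks the 1:5 ratio.
Choose s = α^p β^(5p) (length 6p ≥ p). By the pumping lemma, s = xyz with |xy| ≤ p, |y| > 0, so y = α^k with k ≥ 1. Then xy²z = α^(p+k) β^(5p). For this to be in L we would need 5p = 5(p+k), i.e. 5k = 0, contradicting k ≥ 1. So xy²z ∉ L.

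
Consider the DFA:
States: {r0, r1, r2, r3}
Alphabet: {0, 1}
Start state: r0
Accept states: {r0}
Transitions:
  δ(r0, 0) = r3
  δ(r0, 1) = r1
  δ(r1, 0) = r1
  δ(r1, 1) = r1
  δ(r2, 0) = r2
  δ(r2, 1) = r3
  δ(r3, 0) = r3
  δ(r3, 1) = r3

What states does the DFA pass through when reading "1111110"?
read '1': r0 → r1
  read '1': r1 → r1
  read '1': r1 → r1
  read '1': r1 → r1
  read '1': r1 → r1
  read '1': r1 → r1
  read '0': r1 → r1
r0 -> r1 -> r1 -> r1 -> r1 -> r1 -> r1 -> r1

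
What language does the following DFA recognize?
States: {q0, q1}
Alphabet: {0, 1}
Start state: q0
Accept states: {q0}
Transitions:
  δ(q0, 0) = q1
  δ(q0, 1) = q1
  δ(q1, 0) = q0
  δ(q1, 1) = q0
Testing a few strings:
  '11' → accept
  '010' → reject
  '100' → reject
  '011' → reject
State roles: q0=even length so far; q1=odd length so far
All binary strings of even length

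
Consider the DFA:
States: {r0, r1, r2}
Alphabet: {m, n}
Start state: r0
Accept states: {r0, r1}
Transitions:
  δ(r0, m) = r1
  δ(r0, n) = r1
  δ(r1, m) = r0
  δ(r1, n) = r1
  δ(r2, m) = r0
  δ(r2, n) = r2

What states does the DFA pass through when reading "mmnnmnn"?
read 'm': r0 → r1
  read 'm': r1 → r0
  read 'n': r0 → r1
  read 'n': r1 → r1
  read 'm': r1 → r0
  read 'n': r0 → r1
  read 'n': r1 → r1
r0 -> r1 -> r0 -> r1 -> r1 -> r0 -> r1 -> r1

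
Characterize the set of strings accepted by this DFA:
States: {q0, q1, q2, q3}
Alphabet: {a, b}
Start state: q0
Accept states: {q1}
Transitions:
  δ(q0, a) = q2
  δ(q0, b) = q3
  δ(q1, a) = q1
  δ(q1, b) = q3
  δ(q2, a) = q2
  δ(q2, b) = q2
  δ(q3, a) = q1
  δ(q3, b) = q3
Testing a few strings:
  'b' → reject
  'abaa' → reject
  'abb' → reject
  'abbb' → reject
State roles: q0=no input read; q1=started with b, last symbol a; q2=started with a (dead); q3=started with b, last symbol b
All strings over {a,b} that start with b and end with a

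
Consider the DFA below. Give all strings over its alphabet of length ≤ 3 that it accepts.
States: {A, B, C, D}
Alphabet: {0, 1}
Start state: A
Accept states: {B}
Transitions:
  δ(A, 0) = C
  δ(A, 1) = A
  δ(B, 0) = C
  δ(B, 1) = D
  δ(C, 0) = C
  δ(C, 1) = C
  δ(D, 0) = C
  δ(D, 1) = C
None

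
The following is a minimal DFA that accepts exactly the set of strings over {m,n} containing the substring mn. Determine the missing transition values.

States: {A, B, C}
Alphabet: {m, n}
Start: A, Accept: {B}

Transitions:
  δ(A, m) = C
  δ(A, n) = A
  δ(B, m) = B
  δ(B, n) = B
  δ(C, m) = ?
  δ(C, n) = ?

From the language and accept set, identify what each state tracks — A: no m seen yet; B: substring mn seen; C: seen a m, waiting for n.
Each missing δ(q, a) is the state matching the new tracked value after reading a.
δ(C, m) = C; δ(C, n) = B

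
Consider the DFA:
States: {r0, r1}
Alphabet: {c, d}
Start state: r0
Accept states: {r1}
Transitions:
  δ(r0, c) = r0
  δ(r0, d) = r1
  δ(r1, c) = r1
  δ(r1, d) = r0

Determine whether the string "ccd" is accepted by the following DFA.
Processing string "ccd":
  r0 --c--> r0
  r0 --c--> r0
  r0 --d--> r1
Final state: r1
Accept states: {r1}
Yes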